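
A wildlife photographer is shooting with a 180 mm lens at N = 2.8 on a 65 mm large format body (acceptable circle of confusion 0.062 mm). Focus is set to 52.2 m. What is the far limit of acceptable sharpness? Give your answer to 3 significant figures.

72.4 m

Hyperfocal distance H = f²/(N·c) + f = 180²/(2.8 × 0.062) + 180 = 32400/0.1736 + 180 ≈ 186815.9 mm ≈ 186.8 m.
Far limit Df = s·(H − f)/(H − s) = 52200 × (186815.9 − 180) / (186815.9 − 52200) = 52200 × 186635.9 / 134615.9 ≈ 72372 mm ≈ 72.4 m.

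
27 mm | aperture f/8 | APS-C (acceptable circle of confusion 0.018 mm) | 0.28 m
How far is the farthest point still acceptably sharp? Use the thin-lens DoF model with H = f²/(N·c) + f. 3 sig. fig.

Hyperfocal distance H = f²/(N·c) + f = 27²/(8 × 0.018) + 27 = 729/0.144 + 27 ≈ 5089.5 mm ≈ 5.090 m.
Far limit Df = s·(H − f)/(H − s) = 280 × (5089.5 − 27) / (5089.5 − 280) = 280 × 5062.5 / 4809.5 ≈ 294.73 mm.

295 mm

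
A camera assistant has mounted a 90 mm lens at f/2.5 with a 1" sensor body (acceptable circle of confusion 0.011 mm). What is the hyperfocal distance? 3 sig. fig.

Hyperfocal distance H = f²/(N·c) + f = 90²/(2.5 × 0.011) + 90 = 8100/0.0275 + 90 ≈ 294635.5 mm ≈ 295 m.

295 m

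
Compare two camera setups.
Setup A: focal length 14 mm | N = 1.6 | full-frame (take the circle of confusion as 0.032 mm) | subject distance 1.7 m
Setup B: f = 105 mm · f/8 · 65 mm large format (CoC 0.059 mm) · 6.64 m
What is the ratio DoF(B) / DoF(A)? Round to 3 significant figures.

Setup A: H = 14²/(1.6×0.032) + 14 ≈ 3842.1 mm; DoF = Df − Dn = 3038.0 − 1180.2 ≈ 1857.8 mm.
Setup B: H = 105²/(8×0.059) + 105 ≈ 23463.1 mm; DoF = Df − Dn = 9219.3 − 5188.4 ≈ 4030.9 mm.
Ratio = 4030.9 / 1857.8 ≈ 2.17.

2.17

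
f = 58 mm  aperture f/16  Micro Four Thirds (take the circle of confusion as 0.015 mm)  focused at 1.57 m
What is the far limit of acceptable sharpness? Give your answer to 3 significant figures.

Hyperfocal distance H = f²/(N·c) + f = 58²/(16 × 0.015) + 58 = 3364/0.24 + 58 ≈ 14074.7 mm ≈ 14.07 m.
Far limit Df = s·(H − f)/(H − s) = 1570 × (14074.7 − 58) / (14074.7 − 1570) = 1570 × 14016.7 / 12504.7 ≈ 1759.8 mm ≈ 1.76 m.

1.76 m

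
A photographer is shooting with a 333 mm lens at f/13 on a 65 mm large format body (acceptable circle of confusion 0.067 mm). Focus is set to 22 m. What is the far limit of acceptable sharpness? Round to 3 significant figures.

26.5 m

Hyperfocal distance H = f²/(N·c) + f = 333²/(13 × 0.067) + 333 = 110889/0.871 + 333 ≈ 127645.3 mm ≈ 127.6 m.
Far limit Df = s·(H − f)/(H − s) = 22000 × (127645.3 − 333) / (127645.3 − 22000) = 22000 × 127312.3 / 105645.3 ≈ 26512 mm ≈ 26.5 m.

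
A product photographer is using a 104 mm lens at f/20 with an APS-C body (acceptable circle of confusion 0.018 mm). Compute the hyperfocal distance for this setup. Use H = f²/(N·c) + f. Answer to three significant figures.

30.1 m

Hyperfocal distance H = f²/(N·c) + f = 104²/(20 × 0.018) + 104 = 10816/0.36 + 104 ≈ 30148.4 mm ≈ 30.1 m.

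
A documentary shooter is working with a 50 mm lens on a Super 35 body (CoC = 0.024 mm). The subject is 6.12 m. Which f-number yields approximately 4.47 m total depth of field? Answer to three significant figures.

f/5.60

Write h = H − f = f²/(N·c). The thin-lens limits are Dn = s·h/(h + (s−f)) and Df = s·h/(h − (s−f)), so DoF = Df − Dn = 2·s·(s−f)·h / (h² − (s−f)²).
That is a quadratic in h: DoF·h² − 2·s·(s−f)·h − DoF·(s−f)² = 0 ⇒ h = (s−f)·(s + √(s² + DoF²)) / DoF = 6070 × (6120 + √(6120² + 4470²)) / 4470 = 6070 × (6120 + 7578.61) / 4470 ≈ 18602 mm.
Then N = f²/(c·h) = 50² / (0.024 × 18602) = 2500 / 446.45 ≈ 5.60.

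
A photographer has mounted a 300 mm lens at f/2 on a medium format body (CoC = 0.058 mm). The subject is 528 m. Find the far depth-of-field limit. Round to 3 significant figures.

Hyperfocal distance H = f²/(N·c) + f = 300²/(2 × 0.058) + 300 = 90000/0.116 + 300 ≈ 776162.1 mm ≈ 776.2 m.
Far limit Df = s·(H − f)/(H − s) = 528000 × (776162.1 − 300) / (776162.1 − 528000) = 528000 × 775862.1 / 248162.1 ≈ 1650757 mm ≈ 1650 m.

1650 m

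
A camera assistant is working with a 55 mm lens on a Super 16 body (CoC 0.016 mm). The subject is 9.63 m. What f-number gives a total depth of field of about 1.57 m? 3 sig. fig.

Write h = H − f = f²/(N·c). The thin-lens limits are Dn = s·h/(h + (s−f)) and Df = s·h/(h − (s−f)), so DoF = Df − Dn = 2·s·(s−f)·h / (h² − (s−f)²).
That is a quadratic in h: DoF·h² − 2·s·(s−f)·h − DoF·(s−f)² = 0 ⇒ h = (s−f)·(s + √(s² + DoF²)) / DoF = 9575 × (9630 + √(9630² + 1570²)) / 1570 = 9575 × (9630 + 9757.14) / 1570 ≈ 118237 mm.
Then N = f²/(c·h) = 55² / (0.016 × 118237) = 3025 / 1891.8 ≈ 1.60.

f/1.60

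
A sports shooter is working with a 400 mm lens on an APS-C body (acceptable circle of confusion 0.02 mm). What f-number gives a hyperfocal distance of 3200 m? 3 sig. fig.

f/2.50

Rearrange H = f²/(N·c) + f for N: N = f² / ((H − f)·c).
N = 400² / ((3200000 − 400) × 0.02) = 160000 / 63992 ≈ 2.50.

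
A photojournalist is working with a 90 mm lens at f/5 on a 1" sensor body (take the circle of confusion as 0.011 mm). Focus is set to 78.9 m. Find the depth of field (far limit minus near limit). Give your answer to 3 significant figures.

Hyperfocal distance H = f²/(N·c) + f = 90²/(5 × 0.011) + 90 = 8100/0.055 + 90 ≈ 147362.7 mm ≈ 147.4 m.
Near limit Dn = s·(H − f)/(H + s − 2f) = 78900 × (147362.7 − 90) / (147362.7 + 78900 − 2 × 90) = 78900 × 147272.7 / 226082.7 ≈ 51396 mm.
Far limit Df = s·(H − f)/(H − s) = 78900 × (147362.7 − 90) / (147362.7 − 78900) = 78900 × 147272.7 / 68462.7 ≈ 169725 mm.
Depth of field = Df − Dn = 169725 − 51396 ≈ 118329 mm ≈ 118 m.

118 m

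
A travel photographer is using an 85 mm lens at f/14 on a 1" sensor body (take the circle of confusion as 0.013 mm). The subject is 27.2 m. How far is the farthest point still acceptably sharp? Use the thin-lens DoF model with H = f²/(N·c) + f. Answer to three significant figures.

Hyperfocal distance H = f²/(N·c) + f = 85²/(14 × 0.013) + 85 = 7225/0.182 + 85 ≈ 39782.8 mm ≈ 39.78 m.
Far limit Df = s·(H − f)/(H − s) = 27200 × (39782.8 − 85) / (39782.8 − 27200) = 27200 × 39697.8 / 12582.8 ≈ 85814 mm ≈ 85.8 m.

85.8 m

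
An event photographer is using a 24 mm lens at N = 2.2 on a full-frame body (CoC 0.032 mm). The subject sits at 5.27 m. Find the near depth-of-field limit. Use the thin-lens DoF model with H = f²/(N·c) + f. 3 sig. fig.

Hyperfocal distance H = f²/(N·c) + f = 24²/(2.2 × 0.032) + 24 = 576/0.0704 + 24 ≈ 8205.8 mm ≈ 8.206 m.
Near limit Dn = s·(H − f)/(H + s − 2f) = 5270 × (8205.8 − 24) / (8205.8 + 5270 − 2 × 24) = 5270 × 8181.8 / 13427.8 ≈ 3211.1 mm ≈ 3.21 m.

3.21 m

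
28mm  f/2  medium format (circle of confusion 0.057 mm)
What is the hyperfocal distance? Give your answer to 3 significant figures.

Hyperfocal distance H = f²/(N·c) + f = 28²/(2 × 0.057) + 28 = 784/0.114 + 28 ≈ 6905.2 mm ≈ 6.91 m.

6.91 m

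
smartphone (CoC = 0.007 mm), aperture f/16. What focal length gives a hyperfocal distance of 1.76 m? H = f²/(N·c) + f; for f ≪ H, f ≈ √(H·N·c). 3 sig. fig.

14.0 mm

From H = f²/(N·c) + f, with f ≪ H: f ≈ √(H·N·c) = √(1760 × 16 × 0.007) = √197.12 ≈ 14.04 mm.
The +f correction barely moves this — solving exactly, f² + N·c·f − N·c·H = 0 ⇒ f = (−N·c + √((N·c)² + 4·N·c·H))/2 = (−0.112 + √788.49)/2 ≈ 13.984 mm, so f ≈ 14.0 mm.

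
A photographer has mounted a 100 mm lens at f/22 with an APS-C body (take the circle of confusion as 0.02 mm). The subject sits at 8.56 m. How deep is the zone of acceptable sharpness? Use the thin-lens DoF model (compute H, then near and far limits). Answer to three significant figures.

Hyperfocal distance H = f²/(N·c) + f = 100²/(22 × 0.02) + 100 = 10000/0.44 + 100 ≈ 22827.3 mm ≈ 22.83 m.
Near limit Dn = s·(H − f)/(H + s − 2f) = 8560 × (22827.3 − 100) / (22827.3 + 8560 − 2 × 100) = 8560 × 22727.3 / 31187.3 ≈ 6238.0 mm.
Far limit Df = s·(H − f)/(H − s) = 8560 × (22827.3 − 100) / (22827.3 − 8560) = 8560 × 22727.3 / 14267.3 ≈ 13635.8 mm.
Depth of field = Df − Dn = 13635.8 − 6238.0 ≈ 7397.8 mm ≈ 7.40 m.

7.40 m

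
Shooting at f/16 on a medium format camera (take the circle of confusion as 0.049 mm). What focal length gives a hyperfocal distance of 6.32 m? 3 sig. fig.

70.0 mm

From H = f²/(N·c) + f, with f ≪ H: f ≈ √(H·N·c) = √(6320 × 16 × 0.049) = √4954.9 ≈ 70.39 mm.
Exact: f² + N·c·f − N·c·H = 0 ⇒ f = (−N·c + √((N·c)² + 4·N·c·H))/2 = (−0.784 + √19820)/2 ≈ 70.000 mm ≈ 70.0 mm.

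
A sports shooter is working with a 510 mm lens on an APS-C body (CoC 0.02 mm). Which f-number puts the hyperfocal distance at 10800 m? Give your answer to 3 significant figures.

f/1.20

Rearrange H = f²/(N·c) + f for N: N = f² / ((H − f)·c).
N = 510² / ((10800000 − 510) × 0.02) = 260100 / 215990 ≈ 1.20.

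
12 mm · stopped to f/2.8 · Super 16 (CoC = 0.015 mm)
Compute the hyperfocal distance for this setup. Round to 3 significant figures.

Hyperfocal distance H = f²/(N·c) + f = 12²/(2.8 × 0.015) + 12 = 144/0.042 + 12 ≈ 3440.6 mm ≈ 3.44 m.

3.44 m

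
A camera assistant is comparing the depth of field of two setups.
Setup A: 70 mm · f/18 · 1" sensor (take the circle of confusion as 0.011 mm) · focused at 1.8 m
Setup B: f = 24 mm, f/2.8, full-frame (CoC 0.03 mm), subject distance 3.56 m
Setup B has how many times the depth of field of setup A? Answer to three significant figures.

19.8

Setup A: H = 70²/(18×0.011) + 70 ≈ 24817.5 mm; DoF = Df − Dn = 1935.29 − 1682.39 ≈ 252.90 mm.
Setup B: H = 24²/(2.8×0.03) + 24 ≈ 6881.1 mm; DoF = Df − Dn = 7350.3 − 2348.8 ≈ 5001.5 mm.
Ratio = 5001.5 / 252.90 ≈ 19.8.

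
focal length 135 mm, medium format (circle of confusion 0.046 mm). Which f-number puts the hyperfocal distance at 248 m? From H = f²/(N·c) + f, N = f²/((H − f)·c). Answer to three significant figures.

f/1.60

Rearrange H = f²/(N·c) + f for N: N = f² / ((H − f)·c).
N = 135² / ((248000 − 135) × 0.046) = 18225 / 11402 ≈ 1.60.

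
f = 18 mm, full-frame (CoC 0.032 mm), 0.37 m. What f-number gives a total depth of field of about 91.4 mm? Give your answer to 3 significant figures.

f/3.50

Write h = H − f = f²/(N·c). The thin-lens limits are Dn = s·h/(h + (s−f)) and Df = s·h/(h − (s−f)), so DoF = Df − Dn = 2·s·(s−f)·h / (h² − (s−f)²).
That is a quadratic in h: DoF·h² − 2·s·(s−f)·h − DoF·(s−f)² = 0 ⇒ h = (s−f)·(s + √(s² + DoF²)) / DoF = 352 × (370 + √(370² + 91.4²)) / 91.4 = 352 × (370 + 381.122) / 91.4 ≈ 2892.7 mm.
Then N = f²/(c·h) = 18² / (0.032 × 2892.7) = 324 / 92.567 ≈ 3.50.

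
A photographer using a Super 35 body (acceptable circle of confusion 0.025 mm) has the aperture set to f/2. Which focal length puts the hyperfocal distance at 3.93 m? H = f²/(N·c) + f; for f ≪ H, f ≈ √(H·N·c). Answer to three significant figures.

14.0 mm

From H = f²/(N·c) + f, with f ≪ H: f ≈ √(H·N·c) = √(3930 × 2 × 0.025) = √196.50 ≈ 14.02 mm.
The +f correction barely moves this — solving exactly, f² + N·c·f − N·c·H = 0 ⇒ f = (−N·c + √((N·c)² + 4·N·c·H))/2 = (−0.05 + √786.00)/2 ≈ 13.993 mm, so f ≈ 14.0 mm.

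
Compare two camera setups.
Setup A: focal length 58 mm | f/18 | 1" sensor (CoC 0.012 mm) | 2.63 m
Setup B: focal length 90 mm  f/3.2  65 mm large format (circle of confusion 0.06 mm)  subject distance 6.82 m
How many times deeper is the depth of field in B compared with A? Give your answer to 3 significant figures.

2.50

Setup A: H = 58²/(18×0.012) + 58 ≈ 15632.1 mm; DoF = Df − Dn = 3150.25 − 2257.23 ≈ 893.02 mm.
Setup B: H = 90²/(3.2×0.06) + 90 ≈ 42277.5 mm; DoF = Df − Dn = 8114.5 − 5881.7 ≈ 2232.8 mm.
Ratio = 2232.8 / 893.02 ≈ 2.50.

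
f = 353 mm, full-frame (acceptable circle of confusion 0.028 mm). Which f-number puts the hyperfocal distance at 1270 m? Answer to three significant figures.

f/3.51

Rearrange H = f²/(N·c) + f for N: N = f² / ((H − f)·c).
N = 353² / ((1270000 − 353) × 0.028) = 124609 / 35550 ≈ 3.51.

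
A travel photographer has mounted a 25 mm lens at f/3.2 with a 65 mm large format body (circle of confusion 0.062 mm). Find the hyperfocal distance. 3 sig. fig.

3.18 m

Hyperfocal distance H = f²/(N·c) + f = 25²/(3.2 × 0.062) + 25 = 625/0.1984 + 25 ≈ 3175.2 mm ≈ 3.18 m.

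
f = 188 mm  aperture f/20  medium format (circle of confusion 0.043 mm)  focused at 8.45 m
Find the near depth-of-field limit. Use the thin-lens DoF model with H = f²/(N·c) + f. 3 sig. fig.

Hyperfocal distance H = f²/(N·c) + f = 188²/(20 × 0.043) + 188 = 35344/0.86 + 188 ≈ 41285.7 mm ≈ 41.29 m.
Near limit Dn = s·(H − f)/(H + s − 2f) = 8450 × (41285.7 − 188) / (41285.7 + 8450 − 2 × 188) = 8450 × 41097.7 / 49359.7 ≈ 7035.6 mm ≈ 7.04 m.

7.04 m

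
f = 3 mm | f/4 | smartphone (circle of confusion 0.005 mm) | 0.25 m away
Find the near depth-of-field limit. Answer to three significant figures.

161 mm

Hyperfocal distance H = f²/(N·c) + f = 3²/(4 × 0.005) + 3 = 9/0.02 + 3 ≈ 453.0 mm ≈ 0.453 m.
Near limit Dn = s·(H − f)/(H + s − 2f) = 250 × (453.0 − 3) / (453.0 + 250 − 2 × 3) = 250 × 450.0 / 697.0 ≈ 161.41 mm.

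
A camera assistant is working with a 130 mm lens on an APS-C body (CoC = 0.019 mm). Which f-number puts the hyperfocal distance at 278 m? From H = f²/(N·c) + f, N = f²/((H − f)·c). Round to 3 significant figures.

Rearrange H = f²/(N·c) + f for N: N = f² / ((H − f)·c).
N = 130² / ((278000 − 130) × 0.019) = 16900 / 5280 ≈ 3.20.

f/3.20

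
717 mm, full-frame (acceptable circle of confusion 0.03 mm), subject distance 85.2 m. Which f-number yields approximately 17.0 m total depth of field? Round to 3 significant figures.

Write h = H − f = f²/(N·c). The thin-lens limits are Dn = s·h/(h + (s−f)) and Df = s·h/(h − (s−f)), so DoF = Df − Dn = 2·s·(s−f)·h / (h² − (s−f)²).
That is a quadratic in h: DoF·h² − 2·s·(s−f)·h − DoF·(s−f)² = 0 ⇒ h = (s−f)·(s + √(s² + DoF²)) / DoF = 84483 × (85200 + √(85200² + 17000²)) / 17000 = 84483 × (85200 + 86879.5) / 17000 ≈ 855164 mm.
Then N = f²/(c·h) = 717² / (0.03 × 855164) = 514089 / 25655 ≈ 20.

f/20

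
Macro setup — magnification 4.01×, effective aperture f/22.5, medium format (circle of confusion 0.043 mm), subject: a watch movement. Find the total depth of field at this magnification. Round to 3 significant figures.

At magnification m, DoF ≈ 2·N_eff·c/m² = 2 × 22.5 × 0.043 / 4.01² = 1.935 / 16.08 ≈ 0.12 mm.

0.120 mm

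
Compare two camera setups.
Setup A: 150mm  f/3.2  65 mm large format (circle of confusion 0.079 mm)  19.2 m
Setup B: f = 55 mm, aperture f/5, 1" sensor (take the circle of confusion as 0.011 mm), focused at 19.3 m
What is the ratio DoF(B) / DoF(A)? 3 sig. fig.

1.79

Setup A: H = 150²/(3.2×0.079) + 150 ≈ 89153.2 mm; DoF = Df − Dn = 24428.6 − 15815.0 ≈ 8613.6 mm.
Setup B: H = 55²/(5×0.011) + 55 ≈ 55055.0 mm; DoF = Df − Dn = 29688 − 14297 ≈ 15391 mm.
Ratio = 15391 / 8613.6 ≈ 1.79.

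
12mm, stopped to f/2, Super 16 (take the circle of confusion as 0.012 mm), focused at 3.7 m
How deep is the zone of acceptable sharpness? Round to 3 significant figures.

7.31 m

Hyperfocal distance H = f²/(N·c) + f = 12²/(2 × 0.012) + 12 = 144/0.024 + 12 ≈ 6012.0 mm ≈ 6.012 m.
Near limit Dn = s·(H − f)/(H + s − 2f) = 3700 × (6012.0 − 12) / (6012.0 + 3700 − 2 × 12) = 3700 × 6000.0 / 9688.0 ≈ 2291.5 mm.
Far limit Df = s·(H − f)/(H − s) = 3700 × (6012.0 − 12) / (6012.0 − 3700) = 3700 × 6000.0 / 2312.0 ≈ 9602.1 mm.
Depth of field = Df − Dn = 9602.1 − 2291.5 ≈ 7310.6 mm ≈ 7.31 m.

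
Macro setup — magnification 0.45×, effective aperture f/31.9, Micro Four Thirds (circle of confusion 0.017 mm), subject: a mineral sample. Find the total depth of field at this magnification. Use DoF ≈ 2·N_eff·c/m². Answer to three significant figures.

At magnification m, DoF ≈ 2·N_eff·c/m² = 2 × 31.9 × 0.017 / 0.45² = 1.085 / 0.2025 ≈ 5.36 mm.

5.36 mm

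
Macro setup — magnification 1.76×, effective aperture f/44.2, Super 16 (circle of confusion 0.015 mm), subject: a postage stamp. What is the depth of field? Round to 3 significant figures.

0.428 mm

At magnification m, DoF ≈ 2·N_eff·c/m² = 2 × 44.2 × 0.015 / 1.76² = 1.326 / 3.098 ≈ 0.428 mm.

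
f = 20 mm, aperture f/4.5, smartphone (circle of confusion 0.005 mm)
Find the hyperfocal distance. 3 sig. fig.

Hyperfocal distance H = f²/(N·c) + f = 20²/(4.5 × 0.005) + 20 = 400/0.0225 + 20 ≈ 17797.8 mm ≈ 17.8 m.

17.8 m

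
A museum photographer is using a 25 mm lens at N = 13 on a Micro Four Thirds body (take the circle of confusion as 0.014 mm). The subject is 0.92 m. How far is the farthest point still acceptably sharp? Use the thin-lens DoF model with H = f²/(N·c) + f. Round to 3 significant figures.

Hyperfocal distance H = f²/(N·c) + f = 25²/(13 × 0.014) + 25 = 625/0.182 + 25 ≈ 3459.1 mm ≈ 3.459 m.
Far limit Df = s·(H − f)/(H − s) = 920 × (3459.1 − 25) / (3459.1 − 920) = 920 × 3434.1 / 2539.1 ≈ 1244.3 mm ≈ 1.24 m.

1.24 m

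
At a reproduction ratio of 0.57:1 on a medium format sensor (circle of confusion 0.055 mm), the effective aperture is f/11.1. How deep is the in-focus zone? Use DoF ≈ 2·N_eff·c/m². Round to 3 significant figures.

3.76 mm

At magnification m, DoF ≈ 2·N_eff·c/m² = 2 × 11.1 × 0.055 / 0.57² = 1.221 / 0.3249 ≈ 3.76 mm.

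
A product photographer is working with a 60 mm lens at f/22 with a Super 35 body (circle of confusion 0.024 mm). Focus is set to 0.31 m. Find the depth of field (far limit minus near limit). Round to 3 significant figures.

Hyperfocal distance H = f²/(N·c) + f = 60²/(22 × 0.024) + 60 = 3600/0.528 + 60 ≈ 6878.2 mm ≈ 6.878 m.
Near limit Dn = s·(H − f)/(H + s − 2f) = 310 × (6878.2 − 60) / (6878.2 + 310 − 2 × 60) = 310 × 6818.2 / 7068.2 ≈ 299.035 mm.
Far limit Df = s·(H − f)/(H − s) = 310 × (6878.2 − 60) / (6878.2 − 310) = 310 × 6818.2 / 6568.2 ≈ 321.799 mm.
Depth of field = Df − Dn = 321.799 − 299.035 ≈ 22.764 mm.

22.8 mm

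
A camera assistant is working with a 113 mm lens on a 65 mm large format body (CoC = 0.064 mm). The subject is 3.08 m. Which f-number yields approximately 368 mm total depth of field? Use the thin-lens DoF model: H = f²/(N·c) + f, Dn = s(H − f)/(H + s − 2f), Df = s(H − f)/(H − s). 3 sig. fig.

Write h = H − f = f²/(N·c). The thin-lens limits are Dn = s·h/(h + (s−f)) and Df = s·h/(h − (s−f)), so DoF = Df − Dn = 2·s·(s−f)·h / (h² − (s−f)²).
That is a quadratic in h: DoF·h² − 2·s·(s−f)·h − DoF·(s−f)² = 0 ⇒ h = (s−f)·(s + √(s² + DoF²)) / DoF = 2967 × (3080 + √(3080² + 368²)) / 368 = 2967 × (3080 + 3101.91) / 368 ≈ 49842 mm.
Then N = f²/(c·h) = 113² / (0.064 × 49842) = 12769 / 3189.9 ≈ 4.

f/4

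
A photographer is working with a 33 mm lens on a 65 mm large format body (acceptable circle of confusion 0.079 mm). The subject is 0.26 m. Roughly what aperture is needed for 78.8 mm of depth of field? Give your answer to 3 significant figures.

f/9

Write h = H − f = f²/(N·c). The thin-lens limits are Dn = s·h/(h + (s−f)) and Df = s·h/(h − (s−f)), so DoF = Df − Dn = 2·s·(s−f)·h / (h² − (s−f)²).
That is a quadratic in h: DoF·h² − 2·s·(s−f)·h − DoF·(s−f)² = 0 ⇒ h = (s−f)·(s + √(s² + DoF²)) / DoF = 227 × (260 + √(260² + 78.8²)) / 78.8 = 227 × (260 + 271.679) / 78.8 ≈ 1531.6 mm.
Then N = f²/(c·h) = 33² / (0.079 × 1531.6) = 1089 / 121.00 ≈ 9.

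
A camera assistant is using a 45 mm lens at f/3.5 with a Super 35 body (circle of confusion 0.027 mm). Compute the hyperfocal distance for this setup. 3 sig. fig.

21.5 m

Hyperfocal distance H = f²/(N·c) + f = 45²/(3.5 × 0.027) + 45 = 2025/0.0945 + 45 ≈ 21473.6 mm ≈ 21.5 m.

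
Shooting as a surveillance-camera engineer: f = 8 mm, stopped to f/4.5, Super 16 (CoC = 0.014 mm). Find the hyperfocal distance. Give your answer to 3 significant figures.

1.02 m

Hyperfocal distance H = f²/(N·c) + f = 8²/(4.5 × 0.014) + 8 = 64/0.063 + 8 ≈ 1023.9 mm ≈ 1.02 m.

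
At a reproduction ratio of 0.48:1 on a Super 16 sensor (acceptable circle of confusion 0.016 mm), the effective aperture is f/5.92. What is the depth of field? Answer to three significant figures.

At magnification m, DoF ≈ 2·N_eff·c/m² = 2 × 5.92 × 0.016 / 0.48² = 0.1894 / 0.2304 ≈ 0.822 mm.

0.822 mm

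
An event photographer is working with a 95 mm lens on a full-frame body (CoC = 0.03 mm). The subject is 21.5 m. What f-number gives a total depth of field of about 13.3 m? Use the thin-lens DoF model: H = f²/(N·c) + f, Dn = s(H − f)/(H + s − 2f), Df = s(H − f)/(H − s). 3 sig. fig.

f/4

Write h = H − f = f²/(N·c). The thin-lens limits are Dn = s·h/(h + (s−f)) and Df = s·h/(h − (s−f)), so DoF = Df − Dn = 2·s·(s−f)·h / (h² − (s−f)²).
That is a quadratic in h: DoF·h² − 2·s·(s−f)·h − DoF·(s−f)² = 0 ⇒ h = (s−f)·(s + √(s² + DoF²)) / DoF = 21405 × (21500 + √(21500² + 13300²)) / 13300 = 21405 × (21500 + 25281.2) / 13300 ≈ 75290 mm.
Then N = f²/(c·h) = 95² / (0.03 × 75290) = 9025 / 2258.7 ≈ 4.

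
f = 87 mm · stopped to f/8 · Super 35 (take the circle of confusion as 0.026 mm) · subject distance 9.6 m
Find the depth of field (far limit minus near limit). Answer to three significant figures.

5.39 m

Hyperfocal distance H = f²/(N·c) + f = 87²/(8 × 0.026) + 87 = 7569/0.208 + 87 ≈ 36476.4 mm ≈ 36.48 m.
Near limit Dn = s·(H − f)/(H + s − 2f) = 9600 × (36476.4 − 87) / (36476.4 + 9600 − 2 × 87) = 9600 × 36389.4 / 45902.4 ≈ 7610.5 mm.
Far limit Df = s·(H − f)/(H − s) = 9600 × (36476.4 − 87) / (36476.4 − 9600) = 9600 × 36389.4 / 26876.4 ≈ 12998.0 mm.
Depth of field = Df − Dn = 12998.0 − 7610.5 ≈ 5387.5 mm ≈ 5.39 m.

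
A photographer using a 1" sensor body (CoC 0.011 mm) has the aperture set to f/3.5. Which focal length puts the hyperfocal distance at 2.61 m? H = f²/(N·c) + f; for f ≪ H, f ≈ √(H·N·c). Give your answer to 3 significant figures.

From H = f²/(N·c) + f, with f ≪ H: f ≈ √(H·N·c) = √(2610 × 3.5 × 0.011) = √100.48 ≈ 10.02 mm.
The +f correction barely moves this — solving exactly, f² + N·c·f − N·c·H = 0 ⇒ f = (−N·c + √((N·c)² + 4·N·c·H))/2 = (−0.0385 + √401.94)/2 ≈ 10.005 mm, so f ≈ 10.0 mm.

10.0 mm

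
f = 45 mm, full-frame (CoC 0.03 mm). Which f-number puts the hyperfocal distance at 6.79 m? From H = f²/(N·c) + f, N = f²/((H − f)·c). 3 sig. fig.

f/10

Rearrange H = f²/(N·c) + f for N: N = f² / ((H − f)·c).
N = 45² / ((6790 − 45) × 0.03) = 2025 / 202.3 ≈ 10.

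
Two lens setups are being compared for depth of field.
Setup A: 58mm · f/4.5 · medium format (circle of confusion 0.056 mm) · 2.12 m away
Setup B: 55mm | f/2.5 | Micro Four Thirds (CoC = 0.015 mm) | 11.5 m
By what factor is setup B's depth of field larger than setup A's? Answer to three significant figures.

4.96

Setup A: H = 58²/(4.5×0.056) + 58 ≈ 13407.2 mm; DoF = Df − Dn = 2507.29 − 1836.35 ≈ 670.94 mm.
Setup B: H = 55²/(2.5×0.015) + 55 ≈ 80721.7 mm; DoF = Df − Dn = 13401.4 − 10071.1 ≈ 3330.3 mm.
Ratio = 3330.3 / 670.94 ≈ 4.96.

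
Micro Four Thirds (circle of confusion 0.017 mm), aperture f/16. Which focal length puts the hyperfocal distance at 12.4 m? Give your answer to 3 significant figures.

From H = f²/(N·c) + f, with f ≪ H: f ≈ √(H·N·c) = √(12400 × 16 × 0.017) = √3372.8 ≈ 58.08 mm.
Exact: f² + N·c·f − N·c·H = 0 ⇒ f = (−N·c + √((N·c)² + 4·N·c·H))/2 = (−0.272 + √13491)/2 ≈ 57.940 mm ≈ 57.9 mm.

57.9 mm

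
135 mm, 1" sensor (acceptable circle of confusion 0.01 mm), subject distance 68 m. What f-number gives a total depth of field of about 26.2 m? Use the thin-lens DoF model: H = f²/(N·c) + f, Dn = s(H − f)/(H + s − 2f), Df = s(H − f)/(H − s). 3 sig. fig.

Write h = H − f = f²/(N·c). The thin-lens limits are Dn = s·h/(h + (s−f)) and Df = s·h/(h − (s−f)), so DoF = Df − Dn = 2·s·(s−f)·h / (h² − (s−f)²).
That is a quadratic in h: DoF·h² − 2·s·(s−f)·h − DoF·(s−f)² = 0 ⇒ h = (s−f)·(s + √(s² + DoF²)) / DoF = 67865 × (68000 + √(68000² + 26200²)) / 26200 = 67865 × (68000 + 72872.8) / 26200 ≈ 364898 mm.
Then N = f²/(c·h) = 135² / (0.01 × 364898) = 18225 / 3649.0 ≈ 4.99.

f/4.99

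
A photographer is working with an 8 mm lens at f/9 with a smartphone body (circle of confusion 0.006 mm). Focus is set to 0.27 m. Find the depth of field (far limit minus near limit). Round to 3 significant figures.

Hyperfocal distance H = f²/(N·c) + f = 8²/(9 × 0.006) + 8 = 64/0.054 + 8 ≈ 1193.2 mm ≈ 1.193 m.
Near limit Dn = s·(H − f)/(H + s − 2f) = 270 × (1193.2 − 8) / (1193.2 + 270 − 2 × 8) = 270 × 1185.2 / 1447.2 ≈ 221.12 mm.
Far limit Df = s·(H − f)/(H − s) = 270 × (1193.2 − 8) / (1193.2 − 270) = 270 × 1185.2 / 923.2 ≈ 346.63 mm.
Depth of field = Df − Dn = 346.63 − 221.12 ≈ 125.51 mm.

126 mm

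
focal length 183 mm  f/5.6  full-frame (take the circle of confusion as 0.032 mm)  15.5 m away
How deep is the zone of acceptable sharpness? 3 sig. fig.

Hyperfocal distance H = f²/(N·c) + f = 183²/(5.6 × 0.032) + 183 = 33489/0.1792 + 183 ≈ 187063.6 mm ≈ 187.1 m.
Near limit Dn = s·(H − f)/(H + s − 2f) = 15500 × (187063.6 − 183) / (187063.6 + 15500 − 2 × 183) = 15500 × 186880.6 / 202197.6 ≈ 14325.8 mm.
Far limit Df = s·(H − f)/(H − s) = 15500 × (187063.6 − 183) / (187063.6 − 15500) = 15500 × 186880.6 / 171563.6 ≈ 16883.8 mm.
Depth of field = Df − Dn = 16883.8 − 14325.8 ≈ 2558.0 mm ≈ 2.56 m.

2.56 m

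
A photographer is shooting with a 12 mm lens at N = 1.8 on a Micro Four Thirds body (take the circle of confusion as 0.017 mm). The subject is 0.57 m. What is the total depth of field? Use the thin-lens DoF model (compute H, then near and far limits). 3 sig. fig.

Hyperfocal distance H = f²/(N·c) + f = 12²/(1.8 × 0.017) + 12 = 144/0.0306 + 12 ≈ 4717.9 mm ≈ 4.718 m.
Near limit Dn = s·(H − f)/(H + s − 2f) = 570 × (4717.9 − 12) / (4717.9 + 570 − 2 × 12) = 570 × 4705.9 / 5263.9 ≈ 509.58 mm.
Far limit Df = s·(H − f)/(H − s) = 570 × (4717.9 − 12) / (4717.9 − 570) = 570 × 4705.9 / 4147.9 ≈ 646.68 mm.
Depth of field = Df − Dn = 646.68 − 509.58 ≈ 137.10 mm.

137 mm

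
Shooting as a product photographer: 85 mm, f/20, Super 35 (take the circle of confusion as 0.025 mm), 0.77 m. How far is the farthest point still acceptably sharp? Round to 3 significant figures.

0.808 m

Hyperfocal distance H = f²/(N·c) + f = 85²/(20 × 0.025) + 85 = 7225/0.5 + 85 ≈ 14535.0 mm ≈ 14.54 m.
Far limit Df = s·(H − f)/(H − s) = 770 × (14535.0 − 85) / (14535.0 − 770) = 770 × 14450.0 / 13765.0 ≈ 808.32 mm ≈ 0.808 m.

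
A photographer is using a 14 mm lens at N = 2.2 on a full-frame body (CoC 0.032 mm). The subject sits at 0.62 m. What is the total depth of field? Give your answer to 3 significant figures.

Hyperfocal distance H = f²/(N·c) + f = 14²/(2.2 × 0.032) + 14 = 196/0.0704 + 14 ≈ 2798.1 mm ≈ 2.798 m.
Near limit Dn = s·(H − f)/(H + s − 2f) = 620 × (2798.1 − 14) / (2798.1 + 620 − 2 × 14) = 620 × 2784.1 / 3390.1 ≈ 509.17 mm.
Far limit Df = s·(H − f)/(H − s) = 620 × (2798.1 − 14) / (2798.1 − 620) = 620 × 2784.1 / 2178.1 ≈ 792.50 mm.
Depth of field = Df − Dn = 792.50 − 509.17 ≈ 283.33 mm.

283 mm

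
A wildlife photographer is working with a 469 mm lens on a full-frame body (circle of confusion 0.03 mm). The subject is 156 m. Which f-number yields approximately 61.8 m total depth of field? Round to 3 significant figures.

Write h = H − f = f²/(N·c). The thin-lens limits are Dn = s·h/(h + (s−f)) and Df = s·h/(h − (s−f)), so DoF = Df − Dn = 2·s·(s−f)·h / (h² − (s−f)²).
That is a quadratic in h: DoF·h² − 2·s·(s−f)·h − DoF·(s−f)² = 0 ⇒ h = (s−f)·(s + √(s² + DoF²)) / DoF = 155531 × (156000 + √(156000² + 61800²)) / 61800 = 155531 × (156000 + 167795) / 61800 ≈ 814890 mm.
Then N = f²/(c·h) = 469² / (0.03 × 814890) = 219961 / 24447 ≈ 9.

f/9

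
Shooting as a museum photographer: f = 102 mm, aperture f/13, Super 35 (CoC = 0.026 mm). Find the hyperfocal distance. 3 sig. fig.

30.9 m

Hyperfocal distance H = f²/(N·c) + f = 102²/(13 × 0.026) + 102 = 10404/0.338 + 102 ≈ 30883.1 mm ≈ 30.9 m.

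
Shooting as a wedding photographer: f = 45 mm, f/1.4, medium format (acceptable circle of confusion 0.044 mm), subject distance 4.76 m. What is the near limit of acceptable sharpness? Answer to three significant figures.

Hyperfocal distance H = f²/(N·c) + f = 45²/(1.4 × 0.044) + 45 = 2025/0.0616 + 45 ≈ 32918.4 mm ≈ 32.92 m.
Near limit Dn = s·(H − f)/(H + s − 2f) = 4760 × (32918.4 − 45) / (32918.4 + 4760 − 2 × 45) = 4760 × 32873.4 / 37588.4 ≈ 4162.9 mm ≈ 4.16 m.

4.16 m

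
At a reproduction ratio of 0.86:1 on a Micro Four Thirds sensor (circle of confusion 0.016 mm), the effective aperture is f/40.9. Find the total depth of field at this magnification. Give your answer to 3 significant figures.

At magnification m, DoF ≈ 2·N_eff·c/m² = 2 × 40.9 × 0.016 / 0.86² = 1.309 / 0.7396 ≈ 1.77 mm.

1.77 mm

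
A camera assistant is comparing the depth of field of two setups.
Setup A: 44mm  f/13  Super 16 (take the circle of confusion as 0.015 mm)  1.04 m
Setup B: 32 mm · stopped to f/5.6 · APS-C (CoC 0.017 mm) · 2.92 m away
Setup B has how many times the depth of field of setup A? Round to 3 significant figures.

Setup A: H = 44²/(13×0.015) + 44 ≈ 9972.2 mm; DoF = Df − Dn = 1155.97 − 945.18 ≈ 210.79 mm.
Setup B: H = 32²/(5.6×0.017) + 32 ≈ 10788.3 mm; DoF = Df − Dn = 3991.8 − 2301.9 ≈ 1689.9 mm.
Ratio = 1689.9 / 210.79 ≈ 8.02.

8.02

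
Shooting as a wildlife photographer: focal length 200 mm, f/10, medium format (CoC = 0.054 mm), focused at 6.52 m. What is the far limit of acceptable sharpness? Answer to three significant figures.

Hyperfocal distance H = f²/(N·c) + f = 200²/(10 × 0.054) + 200 = 40000/0.54 + 200 ≈ 74274.1 mm ≈ 74.27 m.
Far limit Df = s·(H − f)/(H − s) = 6520 × (74274.1 − 200) / (74274.1 − 6520) = 6520 × 74074.1 / 67754.1 ≈ 7128.2 mm ≈ 7.13 m.

7.13 m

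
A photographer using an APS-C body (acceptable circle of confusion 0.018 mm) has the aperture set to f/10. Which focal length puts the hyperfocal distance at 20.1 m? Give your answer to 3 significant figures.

60.1 mm

From H = f²/(N·c) + f, with f ≪ H: f ≈ √(H·N·c) = √(20100 × 10 × 0.018) = √3618.0 ≈ 60.15 mm.
Exact: f² + N·c·f − N·c·H = 0 ⇒ f = (−N·c + √((N·c)² + 4·N·c·H))/2 = (−0.18 + √14472)/2 ≈ 60.060 mm ≈ 60.1 mm.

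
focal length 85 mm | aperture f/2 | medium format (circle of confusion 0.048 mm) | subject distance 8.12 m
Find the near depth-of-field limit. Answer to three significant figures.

7.34 m

Hyperfocal distance H = f²/(N·c) + f = 85²/(2 × 0.048) + 85 = 7225/0.096 + 85 ≈ 75345.4 mm ≈ 75.35 m.
Near limit Dn = s·(H − f)/(H + s − 2f) = 8120 × (75345.4 − 85) / (75345.4 + 8120 − 2 × 85) = 8120 × 75260.4 / 83295.4 ≈ 7336.7 mm ≈ 7.34 m.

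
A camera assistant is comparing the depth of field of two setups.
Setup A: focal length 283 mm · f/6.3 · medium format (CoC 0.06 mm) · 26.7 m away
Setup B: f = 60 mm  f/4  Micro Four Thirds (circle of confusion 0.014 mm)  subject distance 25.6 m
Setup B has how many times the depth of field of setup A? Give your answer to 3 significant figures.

Setup A: H = 283²/(6.3×0.06) + 283 ≈ 212158.7 mm; DoF = Df − Dn = 30503.2 − 23740.1 ≈ 6763.1 mm.
Setup B: H = 60²/(4×0.014) + 60 ≈ 64345.7 mm; DoF = Df − Dn = 42475 − 18321 ≈ 24154 mm.
Ratio = 24154 / 6763.1 ≈ 3.57.

3.57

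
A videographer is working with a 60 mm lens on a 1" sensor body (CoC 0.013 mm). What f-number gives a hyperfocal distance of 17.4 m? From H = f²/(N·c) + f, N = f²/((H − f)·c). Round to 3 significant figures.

Rearrange H = f²/(N·c) + f for N: N = f² / ((H − f)·c).
N = 60² / ((17400 − 60) × 0.013) = 3600 / 225.4 ≈ 16.

f/16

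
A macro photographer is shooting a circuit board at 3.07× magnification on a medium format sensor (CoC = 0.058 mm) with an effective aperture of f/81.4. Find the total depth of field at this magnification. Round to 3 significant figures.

At magnification m, DoF ≈ 2·N_eff·c/m² = 2 × 81.4 × 0.058 / 3.07² = 9.442 / 9.425 ≈ 1 mm.

1.00 mm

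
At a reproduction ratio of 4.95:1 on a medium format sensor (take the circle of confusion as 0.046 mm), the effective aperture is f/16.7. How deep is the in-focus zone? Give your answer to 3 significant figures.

At magnification m, DoF ≈ 2·N_eff·c/m² = 2 × 16.7 × 0.046 / 4.95² = 1.536 / 24.5 ≈ 0.0627 mm.

0.0627 mm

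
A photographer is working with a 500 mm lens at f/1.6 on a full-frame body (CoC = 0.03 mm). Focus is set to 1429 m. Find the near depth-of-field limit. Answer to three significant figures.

1120 m

Hyperfocal distance H = f²/(N·c) + f = 500²/(1.6 × 0.03) + 500 = 250000/0.048 + 500 ≈ 5208833.3 mm ≈ 5209 m.
Near limit Dn = s·(H − f)/(H + s − 2f) = 1429000 × (5208833.3 − 500) / (5208833.3 + 1429000 − 2 × 500) = 1429000 × 5208333.3 / 6636833.3 ≈ 1121425 mm ≈ 1120 m.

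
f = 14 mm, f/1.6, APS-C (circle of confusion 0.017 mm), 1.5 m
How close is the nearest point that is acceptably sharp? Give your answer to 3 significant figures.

Hyperfocal distance H = f²/(N·c) + f = 14²/(1.6 × 0.017) + 14 = 196/0.0272 + 14 ≈ 7219.9 mm ≈ 7.220 m.
Near limit Dn = s·(H − f)/(H + s − 2f) = 1500 × (7219.9 − 14) / (7219.9 + 1500 − 2 × 14) = 1500 × 7205.9 / 8691.9 ≈ 1243.6 mm ≈ 1.24 m.

1.24 m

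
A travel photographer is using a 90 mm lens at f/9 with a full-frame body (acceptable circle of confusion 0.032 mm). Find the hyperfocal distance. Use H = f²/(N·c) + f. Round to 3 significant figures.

Hyperfocal distance H = f²/(N·c) + f = 90²/(9 × 0.032) + 90 = 8100/0.288 + 90 ≈ 28215.0 mm ≈ 28.2 m.

28.2 m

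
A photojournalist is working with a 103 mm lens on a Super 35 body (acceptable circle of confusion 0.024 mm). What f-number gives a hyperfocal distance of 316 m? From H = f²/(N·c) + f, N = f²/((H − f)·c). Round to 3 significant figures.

Rearrange H = f²/(N·c) + f for N: N = f² / ((H − f)·c).
N = 103² / ((316000 − 103) × 0.024) = 10609 / 7582 ≈ 1.40.

f/1.40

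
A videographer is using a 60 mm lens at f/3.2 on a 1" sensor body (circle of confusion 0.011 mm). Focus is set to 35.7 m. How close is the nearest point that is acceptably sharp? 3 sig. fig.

Hyperfocal distance H = f²/(N·c) + f = 60²/(3.2 × 0.011) + 60 = 3600/0.0352 + 60 ≈ 102332.7 mm ≈ 102.3 m.
Near limit Dn = s·(H − f)/(H + s − 2f) = 35700 × (102332.7 − 60) / (102332.7 + 35700 − 2 × 60) = 35700 × 102272.7 / 137912.7 ≈ 26474 mm ≈ 26.5 m.

26.5 m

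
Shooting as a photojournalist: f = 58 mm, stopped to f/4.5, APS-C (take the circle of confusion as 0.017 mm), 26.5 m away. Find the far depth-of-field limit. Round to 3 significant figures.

Hyperfocal distance H = f²/(N·c) + f = 58²/(4.5 × 0.017) + 58 = 3364/0.0765 + 58 ≈ 44031.9 mm ≈ 44.03 m.
Far limit Df = s·(H − f)/(H − s) = 26500 × (44031.9 − 58) / (44031.9 − 26500) = 26500 × 43973.9 / 17531.9 ≈ 66468 mm ≈ 66.5 m.

66.5 m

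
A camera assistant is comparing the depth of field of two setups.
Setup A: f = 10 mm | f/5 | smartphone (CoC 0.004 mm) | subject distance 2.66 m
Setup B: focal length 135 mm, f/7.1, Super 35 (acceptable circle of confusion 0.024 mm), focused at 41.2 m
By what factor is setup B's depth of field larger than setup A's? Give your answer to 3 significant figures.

Setup A: H = 10²/(5×0.004) + 10 ≈ 5010.0 mm; DoF = Df − Dn = 5659.6 − 1738.6 ≈ 3921.0 mm.
Setup B: H = 135²/(7.1×0.024) + 135 ≈ 107089.2 mm; DoF = Df − Dn = 66878 − 29770 ≈ 37108 mm.
Ratio = 37108 / 3921.0 ≈ 9.46.

9.46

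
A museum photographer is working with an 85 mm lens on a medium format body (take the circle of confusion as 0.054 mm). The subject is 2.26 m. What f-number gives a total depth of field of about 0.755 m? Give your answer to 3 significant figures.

f/10

Write h = H − f = f²/(N·c). The thin-lens limits are Dn = s·h/(h + (s−f)) and Df = s·h/(h − (s−f)), so DoF = Df − Dn = 2·s·(s−f)·h / (h² − (s−f)²).
That is a quadratic in h: DoF·h² − 2·s·(s−f)·h − DoF·(s−f)² = 0 ⇒ h = (s−f)·(s + √(s² + DoF²)) / DoF = 2175 × (2260 + √(2260² + 755²)) / 755 = 2175 × (2260 + 2382.78) / 755 ≈ 13375 mm.
Then N = f²/(c·h) = 85² / (0.054 × 13375) = 7225 / 722.24 ≈ 10.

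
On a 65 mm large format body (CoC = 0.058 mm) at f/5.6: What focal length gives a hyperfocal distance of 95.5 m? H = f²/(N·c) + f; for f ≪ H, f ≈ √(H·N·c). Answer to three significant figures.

176 mm

From H = f²/(N·c) + f, with f ≪ H: f ≈ √(H·N·c) = √(95500 × 5.6 × 0.058) = √31018 ≈ 176.1 mm.
The +f correction barely moves this — solving exactly, f² + N·c·f − N·c·H = 0 ⇒ f = (−N·c + √((N·c)² + 4·N·c·H))/2 = (−0.3248 + √124074)/2 ≈ 175.96 mm, so f ≈ 176 mm.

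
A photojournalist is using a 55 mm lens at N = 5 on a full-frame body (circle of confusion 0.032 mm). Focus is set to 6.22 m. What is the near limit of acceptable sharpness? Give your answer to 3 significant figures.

4.69 m

Hyperfocal distance H = f²/(N·c) + f = 55²/(5 × 0.032) + 55 = 3025/0.16 + 55 ≈ 18961.2 mm ≈ 18.96 m.
Near limit Dn = s·(H − f)/(H + s − 2f) = 6220 × (18961.2 − 55) / (18961.2 + 6220 − 2 × 55) = 6220 × 18906.2 / 25071.2 ≈ 4690.5 mm ≈ 4.69 m.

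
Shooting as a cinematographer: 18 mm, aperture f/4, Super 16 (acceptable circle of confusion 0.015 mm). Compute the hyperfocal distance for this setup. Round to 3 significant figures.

Hyperfocal distance H = f²/(N·c) + f = 18²/(4 × 0.015) + 18 = 324/0.06 + 18 ≈ 5418.0 mm ≈ 5.42 m.

5.42 m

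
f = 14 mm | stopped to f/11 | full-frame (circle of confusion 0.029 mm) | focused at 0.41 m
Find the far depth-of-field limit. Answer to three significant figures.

1.15 m

Hyperfocal distance H = f²/(N·c) + f = 14²/(11 × 0.029) + 14 = 196/0.319 + 14 ≈ 628.4 mm ≈ 0.628 m.
Far limit Df = s·(H − f)/(H − s) = 410 × (628.4 − 14) / (628.4 − 410) = 410 × 614.4 / 218.4 ≈ 1153.3 mm ≈ 1.15 m.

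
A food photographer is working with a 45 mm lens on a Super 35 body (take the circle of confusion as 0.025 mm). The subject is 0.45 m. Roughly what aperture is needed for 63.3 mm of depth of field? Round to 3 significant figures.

Write h = H − f = f²/(N·c). The thin-lens limits are Dn = s·h/(h + (s−f)) and Df = s·h/(h − (s−f)), so DoF = Df − Dn = 2·s·(s−f)·h / (h² − (s−f)²).
That is a quadratic in h: DoF·h² − 2·s·(s−f)·h − DoF·(s−f)² = 0 ⇒ h = (s−f)·(s + √(s² + DoF²)) / DoF = 405 × (450 + √(450² + 63.3²)) / 63.3 = 405 × (450 + 454.430) / 63.3 ≈ 5786.6 mm.
Then N = f²/(c·h) = 45² / (0.025 × 5786.6) = 2025 / 144.67 ≈ 14.

f/14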